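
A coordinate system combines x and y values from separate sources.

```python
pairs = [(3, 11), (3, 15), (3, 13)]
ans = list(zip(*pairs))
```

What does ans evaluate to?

Step 1: zip(*pairs) transposes: unzips [(3, 11), (3, 15), (3, 13)] into separate sequences.
Step 2: First elements: (3, 3, 3), second elements: (11, 15, 13).
Therefore ans = [(3, 3, 3), (11, 15, 13)].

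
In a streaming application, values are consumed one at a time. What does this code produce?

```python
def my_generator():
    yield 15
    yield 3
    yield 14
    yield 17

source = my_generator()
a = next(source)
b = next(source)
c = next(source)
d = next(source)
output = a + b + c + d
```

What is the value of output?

Step 1: Create generator and consume all values:
  a = next(source) = 15
  b = next(source) = 3
  c = next(source) = 14
  d = next(source) = 17
Step 2: output = 15 + 3 + 14 + 17 = 49.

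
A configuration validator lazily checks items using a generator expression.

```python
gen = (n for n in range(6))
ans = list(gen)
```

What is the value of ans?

Step 1: Generator expression iterates range(6): [0, 1, 2, 3, 4, 5].
Step 2: list() collects all values.
Therefore ans = [0, 1, 2, 3, 4, 5].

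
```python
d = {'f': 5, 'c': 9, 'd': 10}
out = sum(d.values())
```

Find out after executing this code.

Step 1: d.values() = [5, 9, 10].
Step 2: sum = 24.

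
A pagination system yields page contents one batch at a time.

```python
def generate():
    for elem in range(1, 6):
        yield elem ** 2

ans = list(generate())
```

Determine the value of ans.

Step 1: For each elem in range(1, 6), yield elem**2:
  elem=1: yield 1**2 = 1
  elem=2: yield 2**2 = 4
  elem=3: yield 3**2 = 9
  elem=4: yield 4**2 = 16
  elem=5: yield 5**2 = 25
Therefore ans = [1, 4, 9, 16, 25].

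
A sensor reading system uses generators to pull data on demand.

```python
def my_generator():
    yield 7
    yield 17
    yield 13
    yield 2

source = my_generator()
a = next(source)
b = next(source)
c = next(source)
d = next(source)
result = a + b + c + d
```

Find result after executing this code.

Step 1: Create generator and consume all values:
  a = next(source) = 7
  b = next(source) = 17
  c = next(source) = 13
  d = next(source) = 2
Step 2: result = 7 + 17 + 13 + 2 = 39.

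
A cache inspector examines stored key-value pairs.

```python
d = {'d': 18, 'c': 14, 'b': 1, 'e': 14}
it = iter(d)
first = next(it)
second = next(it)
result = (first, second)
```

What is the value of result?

Step 1: iter(d) iterates over keys: ['d', 'c', 'b', 'e'].
Step 2: first = next(it) = 'd', second = next(it) = 'c'.
Therefore result = ('d', 'c').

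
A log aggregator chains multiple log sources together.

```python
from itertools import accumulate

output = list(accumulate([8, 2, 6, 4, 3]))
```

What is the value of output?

Step 1: accumulate computes running sums:
  + 8 = 8
  + 2 = 10
  + 6 = 16
  + 4 = 20
  + 3 = 23
Therefore output = [8, 10, 16, 20, 23].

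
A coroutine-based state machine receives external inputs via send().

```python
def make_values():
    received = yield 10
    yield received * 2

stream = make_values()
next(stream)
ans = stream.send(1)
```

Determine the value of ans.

Step 1: next(stream) advances to first yield, producing 10.
Step 2: send(1) resumes, received = 1.
Step 3: yield received * 2 = 1 * 2 = 2.
Therefore ans = 2.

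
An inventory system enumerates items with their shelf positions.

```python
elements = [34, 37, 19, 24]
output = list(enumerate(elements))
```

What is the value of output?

Step 1: enumerate pairs each element with its index:
  (0, 34)
  (1, 37)
  (2, 19)
  (3, 24)
Therefore output = [(0, 34), (1, 37), (2, 19), (3, 24)].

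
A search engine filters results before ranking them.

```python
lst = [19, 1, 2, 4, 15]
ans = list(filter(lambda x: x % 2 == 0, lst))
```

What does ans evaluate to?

Step 1: Filter elements divisible by 2:
  19 % 2 = 1: removed
  1 % 2 = 1: removed
  2 % 2 = 0: kept
  4 % 2 = 0: kept
  15 % 2 = 1: removed
Therefore ans = [2, 4].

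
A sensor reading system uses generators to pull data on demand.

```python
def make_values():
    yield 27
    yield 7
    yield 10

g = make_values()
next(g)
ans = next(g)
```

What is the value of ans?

Step 1: make_values() creates a generator.
Step 2: next(g) yields 27 (consumed and discarded).
Step 3: next(g) yields 7, assigned to ans.
Therefore ans = 7.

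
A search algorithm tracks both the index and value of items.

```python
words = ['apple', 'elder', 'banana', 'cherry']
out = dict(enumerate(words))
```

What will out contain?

Step 1: enumerate pairs indices with words:
  0 -> 'apple'
  1 -> 'elder'
  2 -> 'banana'
  3 -> 'cherry'
Therefore out = {0: 'apple', 1: 'elder', 2: 'banana', 3: 'cherry'}.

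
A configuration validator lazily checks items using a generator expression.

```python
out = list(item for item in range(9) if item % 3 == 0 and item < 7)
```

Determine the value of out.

Step 1: Filter range(9) where item % 3 == 0 and item < 7:
  item=0: both conditions met, included
  item=1: excluded (1 % 3 != 0)
  item=2: excluded (2 % 3 != 0)
  item=3: both conditions met, included
  item=4: excluded (4 % 3 != 0)
  item=5: excluded (5 % 3 != 0)
  item=6: both conditions met, included
  item=7: excluded (7 % 3 != 0, 7 >= 7)
  item=8: excluded (8 % 3 != 0, 8 >= 7)
Therefore out = [0, 3, 6].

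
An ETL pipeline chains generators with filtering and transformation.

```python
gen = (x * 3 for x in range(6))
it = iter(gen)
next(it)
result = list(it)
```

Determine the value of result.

Step 1: Generator produces [0, 3, 6, 9, 12, 15].
Step 2: next(it) consumes first element (0).
Step 3: list(it) collects remaining: [3, 6, 9, 12, 15].
Therefore result = [3, 6, 9, 12, 15].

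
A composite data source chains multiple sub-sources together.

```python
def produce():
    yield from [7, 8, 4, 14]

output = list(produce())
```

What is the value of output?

Step 1: yield from delegates to the iterable, yielding each element.
Step 2: Collected values: [7, 8, 4, 14].
Therefore output = [7, 8, 4, 14].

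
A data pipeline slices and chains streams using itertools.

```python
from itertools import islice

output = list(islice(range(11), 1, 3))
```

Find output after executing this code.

Step 1: islice(range(11), 1, 3) takes elements at indices [1, 3).
Step 2: Elements: [1, 2].
Therefore output = [1, 2].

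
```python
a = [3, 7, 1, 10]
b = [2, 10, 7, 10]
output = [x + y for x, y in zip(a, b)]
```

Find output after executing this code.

Step 1: Add corresponding elements:
  3 + 2 = 5
  7 + 10 = 17
  1 + 7 = 8
  10 + 10 = 20
Therefore output = [5, 17, 8, 20].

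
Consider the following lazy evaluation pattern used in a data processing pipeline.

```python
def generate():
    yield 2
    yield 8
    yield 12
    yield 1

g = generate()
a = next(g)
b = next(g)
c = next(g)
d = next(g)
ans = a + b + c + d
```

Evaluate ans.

Step 1: Create generator and consume all values:
  a = next(g) = 2
  b = next(g) = 8
  c = next(g) = 12
  d = next(g) = 1
Step 2: ans = 2 + 8 + 12 + 1 = 23.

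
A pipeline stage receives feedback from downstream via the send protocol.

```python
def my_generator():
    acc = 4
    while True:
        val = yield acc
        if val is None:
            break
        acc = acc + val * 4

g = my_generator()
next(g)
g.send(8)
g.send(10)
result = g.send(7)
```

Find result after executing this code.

Step 1: next() -> yield acc=4.
Step 2: send(8) -> val=8, acc = 4 + 8*4 = 36, yield 36.
Step 3: send(10) -> val=10, acc = 36 + 10*4 = 76, yield 76.
Step 4: send(7) -> val=7, acc = 76 + 7*4 = 104, yield 104.
Therefore result = 104.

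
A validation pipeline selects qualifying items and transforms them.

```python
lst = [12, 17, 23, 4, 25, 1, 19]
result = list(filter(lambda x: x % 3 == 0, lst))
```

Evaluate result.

Step 1: Filter elements divisible by 3:
  12 % 3 = 0: kept
  17 % 3 = 2: removed
  23 % 3 = 2: removed
  4 % 3 = 1: removed
  25 % 3 = 1: removed
  1 % 3 = 1: removed
  19 % 3 = 1: removed
Therefore result = [12].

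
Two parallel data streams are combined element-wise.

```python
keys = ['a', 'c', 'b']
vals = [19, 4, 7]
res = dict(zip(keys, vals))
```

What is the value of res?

Step 1: zip pairs keys with values:
  'a' -> 19
  'c' -> 4
  'b' -> 7
Therefore res = {'a': 19, 'c': 4, 'b': 7}.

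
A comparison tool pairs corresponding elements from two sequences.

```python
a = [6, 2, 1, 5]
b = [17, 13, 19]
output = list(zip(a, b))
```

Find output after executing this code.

Step 1: zip stops at shortest (len(a)=4, len(b)=3):
  Index 0: (6, 17)
  Index 1: (2, 13)
  Index 2: (1, 19)
Step 2: Last element of a (5) has no pair, dropped.
Therefore output = [(6, 17), (2, 13), (1, 19)].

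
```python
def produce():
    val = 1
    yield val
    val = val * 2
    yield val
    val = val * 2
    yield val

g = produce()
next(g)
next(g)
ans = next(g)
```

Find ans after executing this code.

Step 1: Trace through generator execution:
  Yield 1: val starts at 1, yield 1
  Yield 2: val = 1 * 2 = 2, yield 2
  Yield 3: val = 2 * 2 = 4, yield 4
Step 2: First next() gets 1, second next() gets the second value, third next() yields 4.
Therefore ans = 4.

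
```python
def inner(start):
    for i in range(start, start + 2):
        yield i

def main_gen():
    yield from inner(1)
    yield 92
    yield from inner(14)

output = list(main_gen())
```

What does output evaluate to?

Step 1: main_gen() delegates to inner(1):
  yield 1
  yield 2
Step 2: yield 92
Step 3: Delegates to inner(14):
  yield 14
  yield 15
Therefore output = [1, 2, 92, 14, 15].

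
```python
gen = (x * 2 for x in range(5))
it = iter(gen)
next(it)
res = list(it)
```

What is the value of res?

Step 1: Generator produces [0, 2, 4, 6, 8].
Step 2: next(it) consumes first element (0).
Step 3: list(it) collects remaining: [2, 4, 6, 8].
Therefore res = [2, 4, 6, 8].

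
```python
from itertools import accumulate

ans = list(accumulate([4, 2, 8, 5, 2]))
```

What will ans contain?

Step 1: accumulate computes running sums:
  + 4 = 4
  + 2 = 6
  + 8 = 14
  + 5 = 19
  + 2 = 21
Therefore ans = [4, 6, 14, 19, 21].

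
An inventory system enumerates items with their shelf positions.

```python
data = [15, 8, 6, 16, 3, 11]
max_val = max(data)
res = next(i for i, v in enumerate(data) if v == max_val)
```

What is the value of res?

Step 1: max([15, 8, 6, 16, 3, 11]) = 16.
Step 2: Find first index where value == 16:
  Index 0: 15 != 16
  Index 1: 8 != 16
  Index 2: 6 != 16
  Index 3: 16 == 16, found!
Therefore res = 3.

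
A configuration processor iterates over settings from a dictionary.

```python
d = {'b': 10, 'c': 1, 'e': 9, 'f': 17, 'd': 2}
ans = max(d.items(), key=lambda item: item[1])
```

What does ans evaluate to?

Step 1: Find item with maximum value:
  ('b', 10)
  ('c', 1)
  ('e', 9)
  ('f', 17)
  ('d', 2)
Step 2: Maximum value is 17 at key 'f'.
Therefore ans = ('f', 17).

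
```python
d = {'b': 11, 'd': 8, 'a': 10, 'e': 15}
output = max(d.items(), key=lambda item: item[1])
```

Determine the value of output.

Step 1: Find item with maximum value:
  ('b', 11)
  ('d', 8)
  ('a', 10)
  ('e', 15)
Step 2: Maximum value is 15 at key 'e'.
Therefore output = ('e', 15).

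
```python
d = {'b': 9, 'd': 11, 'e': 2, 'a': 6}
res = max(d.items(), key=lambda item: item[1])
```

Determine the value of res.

Step 1: Find item with maximum value:
  ('b', 9)
  ('d', 11)
  ('e', 2)
  ('a', 6)
Step 2: Maximum value is 11 at key 'd'.
Therefore res = ('d', 11).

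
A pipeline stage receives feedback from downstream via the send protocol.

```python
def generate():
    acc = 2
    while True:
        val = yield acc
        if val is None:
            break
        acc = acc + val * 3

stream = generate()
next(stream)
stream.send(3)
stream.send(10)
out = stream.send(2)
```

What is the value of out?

Step 1: next() -> yield acc=2.
Step 2: send(3) -> val=3, acc = 2 + 3*3 = 11, yield 11.
Step 3: send(10) -> val=10, acc = 11 + 10*3 = 41, yield 41.
Step 4: send(2) -> val=2, acc = 41 + 2*3 = 47, yield 47.
Therefore out = 47.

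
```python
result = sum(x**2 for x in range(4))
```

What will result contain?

Step 1: Compute x**2 for each x in range(4):
  x=0: 0**2 = 0
  x=1: 1**2 = 1
  x=2: 2**2 = 4
  x=3: 3**2 = 9
Step 2: sum = 0 + 1 + 4 + 9 = 14.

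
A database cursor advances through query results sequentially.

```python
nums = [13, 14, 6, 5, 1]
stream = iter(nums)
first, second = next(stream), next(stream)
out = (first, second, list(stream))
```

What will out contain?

Step 1: Create iterator over [13, 14, 6, 5, 1].
Step 2: first = 13, second = 14.
Step 3: Remaining elements: [6, 5, 1].
Therefore out = (13, 14, [6, 5, 1]).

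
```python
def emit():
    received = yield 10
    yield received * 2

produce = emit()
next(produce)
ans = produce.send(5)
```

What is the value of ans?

Step 1: next(produce) advances to first yield, producing 10.
Step 2: send(5) resumes, received = 5.
Step 3: yield received * 2 = 5 * 2 = 10.
Therefore ans = 10.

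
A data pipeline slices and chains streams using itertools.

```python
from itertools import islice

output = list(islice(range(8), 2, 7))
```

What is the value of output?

Step 1: islice(range(8), 2, 7) takes elements at indices [2, 7).
Step 2: Elements: [2, 3, 4, 5, 6].
Therefore output = [2, 3, 4, 5, 6].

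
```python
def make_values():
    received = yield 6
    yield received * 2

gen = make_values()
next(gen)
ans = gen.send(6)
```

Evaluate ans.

Step 1: next(gen) advances to first yield, producing 6.
Step 2: send(6) resumes, received = 6.
Step 3: yield received * 2 = 6 * 2 = 12.
Therefore ans = 12.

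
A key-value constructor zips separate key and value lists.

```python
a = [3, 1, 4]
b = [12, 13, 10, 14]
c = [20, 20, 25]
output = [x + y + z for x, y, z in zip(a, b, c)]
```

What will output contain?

Step 1: zip three lists (truncates to shortest, len=3):
  3 + 12 + 20 = 35
  1 + 13 + 20 = 34
  4 + 10 + 25 = 39
Therefore output = [35, 34, 39].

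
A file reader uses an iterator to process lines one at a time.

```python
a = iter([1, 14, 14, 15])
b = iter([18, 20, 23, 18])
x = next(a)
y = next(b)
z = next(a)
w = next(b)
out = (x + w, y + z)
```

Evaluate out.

Step 1: a iterates [1, 14, 14, 15], b iterates [18, 20, 23, 18].
Step 2: x = next(a) = 1, y = next(b) = 18.
Step 3: z = next(a) = 14, w = next(b) = 20.
Step 4: out = (1 + 20, 18 + 14) = (21, 32).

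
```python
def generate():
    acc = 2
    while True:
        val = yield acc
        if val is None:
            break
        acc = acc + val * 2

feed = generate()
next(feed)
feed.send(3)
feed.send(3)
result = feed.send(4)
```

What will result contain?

Step 1: next() -> yield acc=2.
Step 2: send(3) -> val=3, acc = 2 + 3*2 = 8, yield 8.
Step 3: send(3) -> val=3, acc = 8 + 3*2 = 14, yield 14.
Step 4: send(4) -> val=4, acc = 14 + 4*2 = 22, yield 22.
Therefore result = 22.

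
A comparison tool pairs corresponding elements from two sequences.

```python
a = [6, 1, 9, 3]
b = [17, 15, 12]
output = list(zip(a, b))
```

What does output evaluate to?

Step 1: zip stops at shortest (len(a)=4, len(b)=3):
  Index 0: (6, 17)
  Index 1: (1, 15)
  Index 2: (9, 12)
Step 2: Last element of a (3) has no pair, dropped.
Therefore output = [(6, 17), (1, 15), (9, 12)].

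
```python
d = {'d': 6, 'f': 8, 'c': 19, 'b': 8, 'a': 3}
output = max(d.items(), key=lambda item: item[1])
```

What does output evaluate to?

Step 1: Find item with maximum value:
  ('d', 6)
  ('f', 8)
  ('c', 19)
  ('b', 8)
  ('a', 3)
Step 2: Maximum value is 19 at key 'c'.
Therefore output = ('c', 19).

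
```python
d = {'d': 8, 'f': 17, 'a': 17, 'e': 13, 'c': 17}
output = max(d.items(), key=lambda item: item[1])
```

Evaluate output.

Step 1: Find item with maximum value:
  ('d', 8)
  ('f', 17)
  ('a', 17)
  ('e', 13)
  ('c', 17)
Step 2: Maximum value is 17 at key 'f'.
Therefore output = ('f', 17).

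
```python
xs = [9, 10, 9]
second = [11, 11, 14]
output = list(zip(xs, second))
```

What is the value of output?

Step 1: zip pairs elements at same index:
  Index 0: (9, 11)
  Index 1: (10, 11)
  Index 2: (9, 14)
Therefore output = [(9, 11), (10, 11), (9, 14)].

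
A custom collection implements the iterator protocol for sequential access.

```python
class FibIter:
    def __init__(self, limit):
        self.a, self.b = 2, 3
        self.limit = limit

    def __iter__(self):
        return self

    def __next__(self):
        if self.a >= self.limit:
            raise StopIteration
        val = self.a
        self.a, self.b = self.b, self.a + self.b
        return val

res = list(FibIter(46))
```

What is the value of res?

Step 1: Fibonacci-like sequence (a=2, b=3) until >= 46:
  Yield 2, then a,b = 3,5
  Yield 3, then a,b = 5,8
  Yield 5, then a,b = 8,13
  Yield 8, then a,b = 13,21
  Yield 13, then a,b = 21,34
  Yield 21, then a,b = 34,55
  Yield 34, then a,b = 55,89
Step 2: 55 >= 46, stop.
Therefore res = [2, 3, 5, 8, 13, 21, 34].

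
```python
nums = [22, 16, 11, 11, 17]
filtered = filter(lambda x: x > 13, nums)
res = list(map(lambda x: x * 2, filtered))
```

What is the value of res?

Step 1: Filter nums for elements > 13:
  22: kept
  16: kept
  11: removed
  11: removed
  17: kept
Step 2: Map x * 2 on filtered [22, 16, 17]:
  22 -> 44
  16 -> 32
  17 -> 34
Therefore res = [44, 32, 34].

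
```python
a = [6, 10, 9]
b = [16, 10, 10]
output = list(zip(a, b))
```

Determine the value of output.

Step 1: zip pairs elements at same index:
  Index 0: (6, 16)
  Index 1: (10, 10)
  Index 2: (9, 10)
Therefore output = [(6, 16), (10, 10), (9, 10)].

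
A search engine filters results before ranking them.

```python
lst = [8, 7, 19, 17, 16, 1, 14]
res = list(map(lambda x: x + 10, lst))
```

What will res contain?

Step 1: Apply lambda x: x + 10 to each element:
  8 -> 18
  7 -> 17
  19 -> 29
  17 -> 27
  16 -> 26
  1 -> 11
  14 -> 24
Therefore res = [18, 17, 29, 27, 26, 11, 24].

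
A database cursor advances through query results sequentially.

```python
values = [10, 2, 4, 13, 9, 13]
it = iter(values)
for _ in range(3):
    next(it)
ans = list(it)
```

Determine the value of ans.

Step 1: Create iterator over [10, 2, 4, 13, 9, 13].
Step 2: Advance 3 positions (consuming [10, 2, 4]).
Step 3: list() collects remaining elements: [13, 9, 13].
Therefore ans = [13, 9, 13].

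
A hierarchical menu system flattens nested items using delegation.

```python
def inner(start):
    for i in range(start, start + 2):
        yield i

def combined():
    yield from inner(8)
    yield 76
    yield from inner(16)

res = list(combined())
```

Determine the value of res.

Step 1: combined() delegates to inner(8):
  yield 8
  yield 9
Step 2: yield 76
Step 3: Delegates to inner(16):
  yield 16
  yield 17
Therefore res = [8, 9, 76, 16, 17].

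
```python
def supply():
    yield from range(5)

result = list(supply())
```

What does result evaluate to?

Step 1: yield from delegates to the iterable, yielding each element.
Step 2: Collected values: [0, 1, 2, 3, 4].
Therefore result = [0, 1, 2, 3, 4].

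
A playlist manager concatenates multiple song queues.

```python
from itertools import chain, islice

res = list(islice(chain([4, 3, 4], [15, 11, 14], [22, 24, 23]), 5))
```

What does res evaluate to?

Step 1: chain([4, 3, 4], [15, 11, 14], [22, 24, 23]) = [4, 3, 4, 15, 11, 14, 22, 24, 23].
Step 2: islice takes first 5 elements: [4, 3, 4, 15, 11].
Therefore res = [4, 3, 4, 15, 11].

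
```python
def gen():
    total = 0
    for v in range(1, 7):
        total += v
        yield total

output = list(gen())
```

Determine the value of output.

Step 1: Generator accumulates running sum:
  v=1: total = 1, yield 1
  v=2: total = 3, yield 3
  v=3: total = 6, yield 6
  v=4: total = 10, yield 10
  v=5: total = 15, yield 15
  v=6: total = 21, yield 21
Therefore output = [1, 3, 6, 10, 15, 21].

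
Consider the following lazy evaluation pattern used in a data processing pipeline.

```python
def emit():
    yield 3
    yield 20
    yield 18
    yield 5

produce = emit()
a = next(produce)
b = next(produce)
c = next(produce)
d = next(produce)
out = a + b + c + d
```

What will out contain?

Step 1: Create generator and consume all values:
  a = next(produce) = 3
  b = next(produce) = 20
  c = next(produce) = 18
  d = next(produce) = 5
Step 2: out = 3 + 20 + 18 + 5 = 46.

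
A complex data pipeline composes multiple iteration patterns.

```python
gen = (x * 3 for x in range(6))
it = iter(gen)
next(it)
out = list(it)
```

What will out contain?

Step 1: Generator produces [0, 3, 6, 9, 12, 15].
Step 2: next(it) consumes first element (0).
Step 3: list(it) collects remaining: [3, 6, 9, 12, 15].
Therefore out = [3, 6, 9, 12, 15].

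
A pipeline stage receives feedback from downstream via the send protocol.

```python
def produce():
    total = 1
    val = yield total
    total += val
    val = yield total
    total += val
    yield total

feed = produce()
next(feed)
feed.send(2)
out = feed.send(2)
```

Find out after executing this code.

Step 1: next() -> yield total=1.
Step 2: send(2) -> val=2, total = 1+2 = 3, yield 3.
Step 3: send(2) -> val=2, total = 3+2 = 5, yield 5.
Therefore out = 5.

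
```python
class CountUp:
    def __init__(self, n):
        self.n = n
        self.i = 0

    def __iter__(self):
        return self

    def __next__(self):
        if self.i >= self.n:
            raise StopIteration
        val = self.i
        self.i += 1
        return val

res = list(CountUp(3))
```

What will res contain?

Step 1: CountUp(3) creates an iterator counting 0 to 2.
Step 2: list() consumes all values: [0, 1, 2].
Therefore res = [0, 1, 2].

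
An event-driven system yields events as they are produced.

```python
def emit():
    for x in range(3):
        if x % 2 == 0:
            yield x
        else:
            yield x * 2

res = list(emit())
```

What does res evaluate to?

Step 1: For each x in range(3), yield x if even, else x*2:
  x=0 (even): yield 0
  x=1 (odd): yield 1*2 = 2
  x=2 (even): yield 2
Therefore res = [0, 2, 2].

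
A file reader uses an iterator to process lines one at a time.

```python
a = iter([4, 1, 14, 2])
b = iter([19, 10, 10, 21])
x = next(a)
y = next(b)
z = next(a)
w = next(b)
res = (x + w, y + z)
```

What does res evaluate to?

Step 1: a iterates [4, 1, 14, 2], b iterates [19, 10, 10, 21].
Step 2: x = next(a) = 4, y = next(b) = 19.
Step 3: z = next(a) = 1, w = next(b) = 10.
Step 4: res = (4 + 10, 19 + 1) = (14, 20).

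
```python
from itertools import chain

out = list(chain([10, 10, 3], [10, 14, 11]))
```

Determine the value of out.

Step 1: chain() concatenates iterables: [10, 10, 3] + [10, 14, 11].
Therefore out = [10, 10, 3, 10, 14, 11].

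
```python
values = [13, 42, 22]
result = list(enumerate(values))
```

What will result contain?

Step 1: enumerate pairs each element with its index:
  (0, 13)
  (1, 42)
  (2, 22)
Therefore result = [(0, 13), (1, 42), (2, 22)].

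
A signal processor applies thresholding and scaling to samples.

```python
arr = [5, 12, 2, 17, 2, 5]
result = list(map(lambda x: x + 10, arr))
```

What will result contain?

Step 1: Apply lambda x: x + 10 to each element:
  5 -> 15
  12 -> 22
  2 -> 12
  17 -> 27
  2 -> 12
  5 -> 15
Therefore result = [15, 22, 12, 27, 12, 15].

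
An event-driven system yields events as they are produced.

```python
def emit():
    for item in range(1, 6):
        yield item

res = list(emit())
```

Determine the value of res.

Step 1: The generator yields each value from range(1, 6).
Step 2: list() consumes all yields: [1, 2, 3, 4, 5].
Therefore res = [1, 2, 3, 4, 5].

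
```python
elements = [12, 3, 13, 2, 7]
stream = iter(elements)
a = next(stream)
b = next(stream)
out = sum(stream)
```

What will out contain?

Step 1: Create iterator over [12, 3, 13, 2, 7].
Step 2: a = next() = 12, b = next() = 3.
Step 3: sum() of remaining [13, 2, 7] = 22.
Therefore out = 22.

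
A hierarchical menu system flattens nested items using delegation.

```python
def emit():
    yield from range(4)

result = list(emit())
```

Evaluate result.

Step 1: yield from delegates to the iterable, yielding each element.
Step 2: Collected values: [0, 1, 2, 3].
Therefore result = [0, 1, 2, 3].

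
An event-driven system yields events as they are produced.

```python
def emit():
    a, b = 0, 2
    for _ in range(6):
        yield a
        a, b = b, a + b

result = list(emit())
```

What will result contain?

Step 1: Fibonacci-like sequence starting with a=0, b=2:
  Iteration 1: yield a=0, then a,b = 2,2
  Iteration 2: yield a=2, then a,b = 2,4
  Iteration 3: yield a=2, then a,b = 4,6
  Iteration 4: yield a=4, then a,b = 6,10
  Iteration 5: yield a=6, then a,b = 10,16
  Iteration 6: yield a=10, then a,b = 16,26
Therefore result = [0, 2, 2, 4, 6, 10].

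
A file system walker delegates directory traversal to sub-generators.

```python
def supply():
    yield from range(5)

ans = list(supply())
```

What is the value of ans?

Step 1: yield from delegates to the iterable, yielding each element.
Step 2: Collected values: [0, 1, 2, 3, 4].
Therefore ans = [0, 1, 2, 3, 4].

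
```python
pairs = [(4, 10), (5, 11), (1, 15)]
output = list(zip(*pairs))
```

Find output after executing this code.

Step 1: zip(*pairs) transposes: unzips [(4, 10), (5, 11), (1, 15)] into separate sequences.
Step 2: First elements: (4, 5, 1), second elements: (10, 11, 15).
Therefore output = [(4, 5, 1), (10, 11, 15)].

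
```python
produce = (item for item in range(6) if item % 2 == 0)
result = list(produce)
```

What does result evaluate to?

Step 1: Filter range(6) keeping only even values:
  item=0: even, included
  item=1: odd, excluded
  item=2: even, included
  item=3: odd, excluded
  item=4: even, included
  item=5: odd, excluded
Therefore result = [0, 2, 4].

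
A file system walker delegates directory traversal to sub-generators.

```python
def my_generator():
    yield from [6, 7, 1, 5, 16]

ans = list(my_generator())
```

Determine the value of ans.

Step 1: yield from delegates to the iterable, yielding each element.
Step 2: Collected values: [6, 7, 1, 5, 16].
Therefore ans = [6, 7, 1, 5, 16].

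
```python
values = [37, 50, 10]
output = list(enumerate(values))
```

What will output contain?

Step 1: enumerate pairs each element with its index:
  (0, 37)
  (1, 50)
  (2, 10)
Therefore output = [(0, 37), (1, 50), (2, 10)].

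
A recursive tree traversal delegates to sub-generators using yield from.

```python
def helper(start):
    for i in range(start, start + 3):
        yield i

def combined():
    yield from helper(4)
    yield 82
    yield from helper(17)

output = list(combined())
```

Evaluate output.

Step 1: combined() delegates to helper(4):
  yield 4
  yield 5
  yield 6
Step 2: yield 82
Step 3: Delegates to helper(17):
  yield 17
  yield 18
  yield 19
Therefore output = [4, 5, 6, 82, 17, 18, 19].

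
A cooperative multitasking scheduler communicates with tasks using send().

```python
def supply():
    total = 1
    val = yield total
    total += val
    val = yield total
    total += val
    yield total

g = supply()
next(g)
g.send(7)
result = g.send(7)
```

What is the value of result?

Step 1: next() -> yield total=1.
Step 2: send(7) -> val=7, total = 1+7 = 8, yield 8.
Step 3: send(7) -> val=7, total = 8+7 = 15, yield 15.
Therefore result = 15.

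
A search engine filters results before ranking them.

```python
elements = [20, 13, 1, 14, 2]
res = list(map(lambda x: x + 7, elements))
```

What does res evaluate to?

Step 1: Apply lambda x: x + 7 to each element:
  20 -> 27
  13 -> 20
  1 -> 8
  14 -> 21
  2 -> 9
Therefore res = [27, 20, 8, 21, 9].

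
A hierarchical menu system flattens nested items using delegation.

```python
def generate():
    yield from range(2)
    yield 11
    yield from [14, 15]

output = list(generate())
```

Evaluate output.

Step 1: Trace yields in order:
  yield 0
  yield 1
  yield 11
  yield 14
  yield 15
Therefore output = [0, 1, 11, 14, 15].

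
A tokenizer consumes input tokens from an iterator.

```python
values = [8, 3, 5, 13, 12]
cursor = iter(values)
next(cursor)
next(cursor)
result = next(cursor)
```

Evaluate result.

Step 1: Create iterator over [8, 3, 5, 13, 12].
Step 2: next() consumes 8.
Step 3: next() consumes 3.
Step 4: next() returns 5.
Therefore result = 5.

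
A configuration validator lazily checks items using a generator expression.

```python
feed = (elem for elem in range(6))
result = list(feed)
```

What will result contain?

Step 1: Generator expression iterates range(6): [0, 1, 2, 3, 4, 5].
Step 2: list() collects all values.
Therefore result = [0, 1, 2, 3, 4, 5].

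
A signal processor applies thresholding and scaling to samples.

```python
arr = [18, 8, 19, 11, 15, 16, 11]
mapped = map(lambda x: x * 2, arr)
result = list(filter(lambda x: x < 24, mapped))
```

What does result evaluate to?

Step 1: Map x * 2:
  18 -> 36
  8 -> 16
  19 -> 38
  11 -> 22
  15 -> 30
  16 -> 32
  11 -> 22
Step 2: Filter for < 24:
  36: removed
  16: kept
  38: removed
  22: kept
  30: removed
  32: removed
  22: kept
Therefore result = [16, 22, 22].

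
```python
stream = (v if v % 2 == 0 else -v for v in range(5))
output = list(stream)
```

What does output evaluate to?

Step 1: For each v in range(5), yield v if even, else -v:
  v=0: even, yield 0
  v=1: odd, yield -1
  v=2: even, yield 2
  v=3: odd, yield -3
  v=4: even, yield 4
Therefore output = [0, -1, 2, -3, 4].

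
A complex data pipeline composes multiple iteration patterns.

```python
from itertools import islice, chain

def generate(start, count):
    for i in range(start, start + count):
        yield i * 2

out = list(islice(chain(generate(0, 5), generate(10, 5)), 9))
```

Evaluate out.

Step 1: generate(0, 5) yields [0, 2, 4, 6, 8].
Step 2: generate(10, 5) yields [20, 22, 24, 26, 28].
Step 3: chain concatenates: [0, 2, 4, 6, 8, 20, 22, 24, 26, 28].
Step 4: islice takes first 9: [0, 2, 4, 6, 8, 20, 22, 24, 26].
Therefore out = [0, 2, 4, 6, 8, 20, 22, 24, 26].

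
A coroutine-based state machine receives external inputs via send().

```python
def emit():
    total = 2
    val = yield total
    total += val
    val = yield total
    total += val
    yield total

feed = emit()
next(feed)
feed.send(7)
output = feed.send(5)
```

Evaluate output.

Step 1: next() -> yield total=2.
Step 2: send(7) -> val=7, total = 2+7 = 9, yield 9.
Step 3: send(5) -> val=5, total = 9+5 = 14, yield 14.
Therefore output = 14.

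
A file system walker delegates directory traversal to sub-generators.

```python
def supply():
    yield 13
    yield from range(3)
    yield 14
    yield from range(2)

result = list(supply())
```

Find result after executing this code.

Step 1: Trace yields in order:
  yield 13
  yield 0
  yield 1
  yield 2
  yield 14
  yield 0
  yield 1
Therefore result = [13, 0, 1, 2, 14, 0, 1].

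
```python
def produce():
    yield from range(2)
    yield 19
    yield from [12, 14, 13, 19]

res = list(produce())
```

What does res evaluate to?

Step 1: Trace yields in order:
  yield 0
  yield 1
  yield 19
  yield 12
  yield 14
  yield 13
  yield 19
Therefore res = [0, 1, 19, 12, 14, 13, 19].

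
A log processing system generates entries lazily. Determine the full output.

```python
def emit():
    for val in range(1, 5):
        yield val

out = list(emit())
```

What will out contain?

Step 1: The generator yields each value from range(1, 5).
Step 2: list() consumes all yields: [1, 2, 3, 4].
Therefore out = [1, 2, 3, 4].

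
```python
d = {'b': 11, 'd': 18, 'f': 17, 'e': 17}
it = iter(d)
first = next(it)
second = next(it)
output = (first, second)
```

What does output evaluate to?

Step 1: iter(d) iterates over keys: ['b', 'd', 'f', 'e'].
Step 2: first = next(it) = 'b', second = next(it) = 'd'.
Therefore output = ('b', 'd').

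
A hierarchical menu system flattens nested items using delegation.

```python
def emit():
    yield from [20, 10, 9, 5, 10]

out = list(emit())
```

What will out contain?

Step 1: yield from delegates to the iterable, yielding each element.
Step 2: Collected values: [20, 10, 9, 5, 10].
Therefore out = [20, 10, 9, 5, 10].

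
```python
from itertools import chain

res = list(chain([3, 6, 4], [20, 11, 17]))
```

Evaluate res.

Step 1: chain() concatenates iterables: [3, 6, 4] + [20, 11, 17].
Therefore res = [3, 6, 4, 20, 11, 17].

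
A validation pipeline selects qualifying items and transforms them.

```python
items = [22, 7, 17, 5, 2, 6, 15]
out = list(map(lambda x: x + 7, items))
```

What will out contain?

Step 1: Apply lambda x: x + 7 to each element:
  22 -> 29
  7 -> 14
  17 -> 24
  5 -> 12
  2 -> 9
  6 -> 13
  15 -> 22
Therefore out = [29, 14, 24, 12, 9, 13, 22].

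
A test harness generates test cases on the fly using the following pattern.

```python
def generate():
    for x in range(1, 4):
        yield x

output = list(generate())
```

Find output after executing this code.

Step 1: The generator yields each value from range(1, 4).
Step 2: list() consumes all yields: [1, 2, 3].
Therefore output = [1, 2, 3].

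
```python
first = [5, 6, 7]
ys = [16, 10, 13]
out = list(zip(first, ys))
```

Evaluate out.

Step 1: zip pairs elements at same index:
  Index 0: (5, 16)
  Index 1: (6, 10)
  Index 2: (7, 13)
Therefore out = [(5, 16), (6, 10), (7, 13)].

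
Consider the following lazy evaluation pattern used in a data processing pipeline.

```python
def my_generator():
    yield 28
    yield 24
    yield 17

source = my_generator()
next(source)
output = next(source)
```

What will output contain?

Step 1: my_generator() creates a generator.
Step 2: next(source) yields 28 (consumed and discarded).
Step 3: next(source) yields 24, assigned to output.
Therefore output = 24.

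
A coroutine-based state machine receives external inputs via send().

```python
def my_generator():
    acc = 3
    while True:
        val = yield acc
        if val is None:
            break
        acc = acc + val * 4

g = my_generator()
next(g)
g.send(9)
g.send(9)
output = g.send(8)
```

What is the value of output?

Step 1: next() -> yield acc=3.
Step 2: send(9) -> val=9, acc = 3 + 9*4 = 39, yield 39.
Step 3: send(9) -> val=9, acc = 39 + 9*4 = 75, yield 75.
Step 4: send(8) -> val=8, acc = 75 + 8*4 = 107, yield 107.
Therefore output = 107.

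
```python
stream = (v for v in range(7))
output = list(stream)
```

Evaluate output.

Step 1: Generator expression iterates range(7): [0, 1, 2, 3, 4, 5, 6].
Step 2: list() collects all values.
Therefore output = [0, 1, 2, 3, 4, 5, 6].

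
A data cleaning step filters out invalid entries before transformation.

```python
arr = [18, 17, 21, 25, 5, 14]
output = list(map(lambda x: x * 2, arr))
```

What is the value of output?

Step 1: Apply lambda x: x * 2 to each element:
  18 -> 36
  17 -> 34
  21 -> 42
  25 -> 50
  5 -> 10
  14 -> 28
Therefore output = [36, 34, 42, 50, 10, 28].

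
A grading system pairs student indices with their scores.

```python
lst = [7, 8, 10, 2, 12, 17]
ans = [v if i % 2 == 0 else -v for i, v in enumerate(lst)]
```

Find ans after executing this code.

Step 1: For each (i, v), keep v if i is even, negate if odd:
  i=0 (even): keep 7
  i=1 (odd): negate to -8
  i=2 (even): keep 10
  i=3 (odd): negate to -2
  i=4 (even): keep 12
  i=5 (odd): negate to -17
Therefore ans = [7, -8, 10, -2, 12, -17].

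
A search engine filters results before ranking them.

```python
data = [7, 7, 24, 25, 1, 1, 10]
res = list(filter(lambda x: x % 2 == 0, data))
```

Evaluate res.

Step 1: Filter elements divisible by 2:
  7 % 2 = 1: removed
  7 % 2 = 1: removed
  24 % 2 = 0: kept
  25 % 2 = 1: removed
  1 % 2 = 1: removed
  1 % 2 = 1: removed
  10 % 2 = 0: kept
Therefore res = [24, 10].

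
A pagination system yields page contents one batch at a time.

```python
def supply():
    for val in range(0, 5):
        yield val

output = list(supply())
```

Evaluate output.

Step 1: The generator yields each value from range(0, 5).
Step 2: list() consumes all yields: [0, 1, 2, 3, 4].
Therefore output = [0, 1, 2, 3, 4].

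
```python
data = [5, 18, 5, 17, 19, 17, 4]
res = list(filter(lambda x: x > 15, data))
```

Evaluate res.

Step 1: Filter elements > 15:
  5: removed
  18: kept
  5: removed
  17: kept
  19: kept
  17: kept
  4: removed
Therefore res = [18, 17, 19, 17].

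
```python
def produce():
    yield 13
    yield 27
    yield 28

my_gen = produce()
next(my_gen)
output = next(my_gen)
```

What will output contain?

Step 1: produce() creates a generator.
Step 2: next(my_gen) yields 13 (consumed and discarded).
Step 3: next(my_gen) yields 27, assigned to output.
Therefore output = 27.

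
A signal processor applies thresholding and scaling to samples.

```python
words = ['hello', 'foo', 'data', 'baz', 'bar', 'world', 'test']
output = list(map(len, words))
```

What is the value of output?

Step 1: Map len() to each word:
  'hello' -> 5
  'foo' -> 3
  'data' -> 4
  'baz' -> 3
  'bar' -> 3
  'world' -> 5
  'test' -> 4
Therefore output = [5, 3, 4, 3, 3, 5, 4].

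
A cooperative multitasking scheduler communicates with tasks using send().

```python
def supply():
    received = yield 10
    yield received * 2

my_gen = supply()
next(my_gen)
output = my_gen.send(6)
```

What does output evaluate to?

Step 1: next(my_gen) advances to first yield, producing 10.
Step 2: send(6) resumes, received = 6.
Step 3: yield received * 2 = 6 * 2 = 12.
Therefore output = 12.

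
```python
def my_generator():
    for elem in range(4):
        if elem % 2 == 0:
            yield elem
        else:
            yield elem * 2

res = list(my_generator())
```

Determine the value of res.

Step 1: For each elem in range(4), yield elem if even, else elem*2:
  elem=0 (even): yield 0
  elem=1 (odd): yield 1*2 = 2
  elem=2 (even): yield 2
  elem=3 (odd): yield 3*2 = 6
Therefore res = [0, 2, 2, 6].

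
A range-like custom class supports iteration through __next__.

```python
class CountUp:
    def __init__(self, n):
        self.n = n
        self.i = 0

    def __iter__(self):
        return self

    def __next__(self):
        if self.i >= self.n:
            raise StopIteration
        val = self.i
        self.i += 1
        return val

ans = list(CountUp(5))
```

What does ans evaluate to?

Step 1: CountUp(5) creates an iterator counting 0 to 4.
Step 2: list() consumes all values: [0, 1, 2, 3, 4].
Therefore ans = [0, 1, 2, 3, 4].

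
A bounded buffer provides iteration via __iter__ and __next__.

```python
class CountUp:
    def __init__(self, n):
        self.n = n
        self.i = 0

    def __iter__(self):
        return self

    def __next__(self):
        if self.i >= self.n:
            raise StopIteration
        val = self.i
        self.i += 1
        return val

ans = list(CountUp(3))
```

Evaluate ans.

Step 1: CountUp(3) creates an iterator counting 0 to 2.
Step 2: list() consumes all values: [0, 1, 2].
Therefore ans = [0, 1, 2].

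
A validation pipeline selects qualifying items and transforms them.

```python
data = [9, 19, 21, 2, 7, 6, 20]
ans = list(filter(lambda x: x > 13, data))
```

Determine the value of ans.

Step 1: Filter elements > 13:
  9: removed
  19: kept
  21: kept
  2: removed
  7: removed
  6: removed
  20: kept
Therefore ans = [19, 21, 20].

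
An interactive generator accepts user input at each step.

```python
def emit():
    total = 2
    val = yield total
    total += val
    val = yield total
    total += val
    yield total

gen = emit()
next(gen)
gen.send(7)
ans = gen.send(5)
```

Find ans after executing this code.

Step 1: next() -> yield total=2.
Step 2: send(7) -> val=7, total = 2+7 = 9, yield 9.
Step 3: send(5) -> val=5, total = 9+5 = 14, yield 14.
Therefore ans = 14.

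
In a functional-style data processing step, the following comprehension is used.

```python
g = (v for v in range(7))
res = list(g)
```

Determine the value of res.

Step 1: Generator expression iterates range(7): [0, 1, 2, 3, 4, 5, 6].
Step 2: list() collects all values.
Therefore res = [0, 1, 2, 3, 4, 5, 6].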